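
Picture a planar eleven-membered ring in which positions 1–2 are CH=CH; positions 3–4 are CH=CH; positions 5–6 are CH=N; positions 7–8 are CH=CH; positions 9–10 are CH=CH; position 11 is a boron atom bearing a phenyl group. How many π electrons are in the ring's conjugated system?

10

The p orbitals form a continuous loop: every atom in a ring double bond is sp² and brings one electron to the p orbital; each =N– nitrogen is pyridine-type (lone pair in the sp² plane, one electron in the p orbital); the boron has an empty p orbital. The ring is fully conjugated.
π-electron count: 5 × 2 = 10 from the double-bond units + 0 from the B(phenyl) atom = 10.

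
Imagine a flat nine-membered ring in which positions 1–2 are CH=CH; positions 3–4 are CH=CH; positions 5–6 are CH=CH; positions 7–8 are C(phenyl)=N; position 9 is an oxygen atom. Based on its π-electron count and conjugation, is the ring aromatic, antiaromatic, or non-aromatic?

Check conjugation: the double-bond atoms are sp², each contributing one p electron; each sp² =N– keeps its lone pair in-plane and puts one electron into the π system; the oxygen donates one lone pair from its p orbital — every position has a p orbital, so the cyclic π system is continuous.
Counting π electrons: 4 × 2 = 8 from the double-bond units + 2 from the O atom = 10.
With 10 π electrons (n = 2), the Hückel 4n+2 condition holds.

Aromatic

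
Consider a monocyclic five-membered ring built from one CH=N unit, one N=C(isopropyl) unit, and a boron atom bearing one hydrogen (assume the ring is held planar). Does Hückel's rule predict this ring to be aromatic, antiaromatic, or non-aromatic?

Antiaromatic

Every ring atom contributes a p orbital perpendicular to the ring (each doubly-bonded ring atom is sp² with one p-orbital electron; each sp² =N– keeps its lone pair in-plane and puts one electron into the π system; the boron has an empty p orbital), so the π system is cyclic and fully conjugated.
Counting π electrons: 2 × 2 = 4 from the double-bond units + 0 from the BH atom = 4.
4 = 4(1); a planar, fully conjugated 4n system is antiaromatic.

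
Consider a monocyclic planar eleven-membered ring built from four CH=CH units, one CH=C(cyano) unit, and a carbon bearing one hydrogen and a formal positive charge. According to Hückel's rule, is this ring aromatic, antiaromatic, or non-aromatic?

All ring atoms are sp² and supply a p orbital to the ring (each doubly-bonded ring atom is sp² with one p-orbital electron; the carbocation has an empty p orbital); the conjugation is uninterrupted.
Counting π electrons: 5 × 2 = 10 from the double-bond units + 0 from the CH(+) atom = 10.
With 10 π electrons (n = 2), the Hückel 4n+2 condition holds.

Aromatic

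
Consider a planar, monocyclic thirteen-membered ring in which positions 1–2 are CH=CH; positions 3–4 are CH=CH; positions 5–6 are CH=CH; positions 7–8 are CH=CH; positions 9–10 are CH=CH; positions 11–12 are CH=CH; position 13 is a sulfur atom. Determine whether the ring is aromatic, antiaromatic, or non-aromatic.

Aromatic

Every ring atom contributes a p orbital perpendicular to the ring (every atom in a ring double bond is sp² and brings one electron to the p orbital; the sulfur donates one lone pair from its p orbital), so the π system is cyclic and fully conjugated.
π-electron count: 6 × 2 = 12 from the double-bond units + 2 from the S atom = 14.
14 = 4(3) + 2, which satisfies Hückel's 4n+2 rule.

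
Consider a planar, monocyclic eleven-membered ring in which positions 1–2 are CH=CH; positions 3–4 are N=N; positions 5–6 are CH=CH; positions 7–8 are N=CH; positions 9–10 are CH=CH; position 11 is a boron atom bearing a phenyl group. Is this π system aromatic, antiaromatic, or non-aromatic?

Check conjugation: each doubly-bonded ring atom is sp² with one p-orbital electron; the doubly-bonded nitrogens are pyridine-type — their lone pairs lie in the ring plane, leaving one electron in the p orbital; the boron has an empty p orbital — every position has a p orbital, so the cyclic π system is continuous.
Tallying contributions gives 5 × 2 = 10 from the double-bond units + 0 from the B(phenyl) atom = 10.
With 10 π electrons (n = 2), the Hückel 4n+2 condition holds.

Aromatic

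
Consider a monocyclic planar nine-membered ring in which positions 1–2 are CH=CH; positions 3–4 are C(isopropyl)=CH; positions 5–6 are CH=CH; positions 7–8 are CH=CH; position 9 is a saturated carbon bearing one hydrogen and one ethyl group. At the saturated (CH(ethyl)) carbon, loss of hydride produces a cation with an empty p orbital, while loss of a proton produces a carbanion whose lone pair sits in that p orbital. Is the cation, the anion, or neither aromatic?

In either ion the ring is fully conjugated: every atom, including the new sp² carbon, supplies a p orbital.
Cation: 4 × 2 + 0 = 8 π electrons → 4(2), antiaromatic.
Anion: 4 × 2 + 2 = 10 π electrons → 4(2)+2, aromatic.

The anion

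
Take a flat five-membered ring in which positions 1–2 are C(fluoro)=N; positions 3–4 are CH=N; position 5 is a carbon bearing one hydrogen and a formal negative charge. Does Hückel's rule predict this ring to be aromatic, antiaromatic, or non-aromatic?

Aromatic

All ring atoms are sp² and supply a p orbital to the ring (each doubly-bonded ring atom is sp² with one p-orbital electron; each =N– nitrogen is pyridine-type (lone pair in the sp² plane, one electron in the p orbital); the carbanion's lone pair occupies the p orbital); the conjugation is uninterrupted.
Adding the contributions, 2 × 2 = 4 from the double-bond units + 2 from the CH(-) atom = 6.
With 6 π electrons (n = 1), the Hückel 4n+2 condition holds.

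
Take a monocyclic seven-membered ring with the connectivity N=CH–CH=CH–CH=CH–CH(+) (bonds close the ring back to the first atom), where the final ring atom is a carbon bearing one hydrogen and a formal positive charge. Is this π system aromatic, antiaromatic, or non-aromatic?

Aromatic

Check conjugation: the double-bond atoms are sp², each contributing one p electron; each sp² =N– keeps its lone pair in-plane and puts one electron into the π system; the carbocation has an empty p orbital — every position has a p orbital, so the cyclic π system is continuous.
π-electron count: 3 × 2 = 6 from the double-bond units + 0 from the CH(+) atom = 6.
That gives a 4n+2 count (6, n = 1).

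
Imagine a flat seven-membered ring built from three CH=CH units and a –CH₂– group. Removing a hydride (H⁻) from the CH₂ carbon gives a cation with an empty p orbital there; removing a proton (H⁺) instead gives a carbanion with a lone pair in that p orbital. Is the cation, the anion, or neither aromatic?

The cation

Both ions have a continuous loop of p orbitals — each ring atom is sp².
Cation: 3 × 2 + 0 = 6 π electrons → 4(1)+2, aromatic.
Anion: 3 × 2 + 2 = 8 π electrons → 4(2), antiaromatic.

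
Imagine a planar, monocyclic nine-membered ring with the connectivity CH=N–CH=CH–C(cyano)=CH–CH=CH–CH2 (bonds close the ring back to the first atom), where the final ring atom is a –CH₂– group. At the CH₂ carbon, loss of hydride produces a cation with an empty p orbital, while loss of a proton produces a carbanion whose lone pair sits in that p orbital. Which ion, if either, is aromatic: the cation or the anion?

Once that carbon is sp², every ring atom has a p orbital and both ions are fully conjugated.
Cation: 4 × 2 + 0 = 8 π electrons → 4(2), antiaromatic.
Anion: 4 × 2 + 2 = 10 π electrons → 4(2)+2, aromatic.

The anion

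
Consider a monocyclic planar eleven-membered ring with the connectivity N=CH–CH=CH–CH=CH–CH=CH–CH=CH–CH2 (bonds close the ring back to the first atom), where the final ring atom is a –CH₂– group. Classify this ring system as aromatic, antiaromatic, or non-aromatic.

Non-aromatic

At the CH2 position, the tetrahedral CH₂ carbon is sp³ and has no p orbital in the ring π system; the ring's p-orbital overlap is broken there.
Without a continuous loop of overlapping p orbitals the Hückel electron count never comes into play.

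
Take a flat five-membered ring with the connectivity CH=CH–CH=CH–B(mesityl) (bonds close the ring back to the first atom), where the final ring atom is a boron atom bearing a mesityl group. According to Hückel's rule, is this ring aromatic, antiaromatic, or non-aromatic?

Antiaromatic

The p orbitals form a continuous loop: each doubly-bonded ring atom is sp² with one p-orbital electron; the boron has an empty p orbital. The ring is fully conjugated.
Tallying contributions gives 2 × 2 = 4 from the double-bond units + 0 from the B(mesityl) atom = 4.
With 4 = 4·1 π electrons, Hückel's rule classifies the planar ring as antiaromatic.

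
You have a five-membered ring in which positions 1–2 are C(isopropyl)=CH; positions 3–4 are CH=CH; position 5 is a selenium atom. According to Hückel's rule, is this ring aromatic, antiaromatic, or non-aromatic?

Aromatic

Check conjugation: each doubly-bonded ring atom is sp² with one p-orbital electron; the selenium donates one lone pair from its p orbital — every position has a p orbital, so the cyclic π system is continuous.
Adding the contributions, 2 × 2 = 4 from the double-bond units + 2 from the Se atom = 6.
6 = 4(1) + 2, which satisfies Hückel's 4n+2 rule.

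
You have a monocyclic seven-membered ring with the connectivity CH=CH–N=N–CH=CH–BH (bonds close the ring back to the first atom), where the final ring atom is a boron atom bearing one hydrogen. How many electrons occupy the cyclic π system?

6

Check conjugation: the double-bond atoms are sp², each contributing one p electron; each sp² =N– keeps its lone pair in-plane and puts one electron into the π system; the boron has an empty p orbital — every position has a p orbital, so the cyclic π system is continuous.
π-electron count: 3 × 2 = 6 from the double-bond units + 0 from the BH atom = 6.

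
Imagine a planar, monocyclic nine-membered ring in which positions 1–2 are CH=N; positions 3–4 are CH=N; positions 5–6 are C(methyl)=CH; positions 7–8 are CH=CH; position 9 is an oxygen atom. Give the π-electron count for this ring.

The p orbitals form a continuous loop: the double-bond atoms are sp², each contributing one p electron; the doubly-bonded nitrogens are pyridine-type — their lone pairs lie in the ring plane, leaving one electron in the p orbital; the oxygen donates one lone pair from its p orbital. The ring is fully conjugated.
Tallying contributions gives 4 × 2 = 8 from the double-bond units + 2 from the O atom = 10.

10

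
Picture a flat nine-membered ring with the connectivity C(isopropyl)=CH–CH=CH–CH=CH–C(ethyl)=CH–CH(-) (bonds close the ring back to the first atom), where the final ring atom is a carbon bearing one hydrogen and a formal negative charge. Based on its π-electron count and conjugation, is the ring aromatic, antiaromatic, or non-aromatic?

Aromatic

Every ring atom contributes a p orbital perpendicular to the ring (every atom in a ring double bond is sp² and brings one electron to the p orbital; the carbanion's lone pair occupies the p orbital), so the π system is cyclic and fully conjugated.
Counting π electrons: 4 × 2 = 8 from the double-bond units + 2 from the CH(-) atom = 10.
With 10 π electrons (n = 2), the Hückel 4n+2 condition holds.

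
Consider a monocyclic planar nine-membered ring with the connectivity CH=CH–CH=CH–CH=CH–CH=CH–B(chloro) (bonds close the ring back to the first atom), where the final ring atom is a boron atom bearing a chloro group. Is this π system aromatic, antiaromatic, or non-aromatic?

Every ring atom contributes a p orbital perpendicular to the ring (each doubly-bonded ring atom is sp² with one p-orbital electron; the boron has an empty p orbital), so the π system is cyclic and fully conjugated.
π-electron count: 4 × 2 = 8 from the double-bond units + 0 from the B(chloro) atom = 8.
8 is a 4n count (n = 2), so the planar conjugated ring is antiaromatic.

Antiaromatic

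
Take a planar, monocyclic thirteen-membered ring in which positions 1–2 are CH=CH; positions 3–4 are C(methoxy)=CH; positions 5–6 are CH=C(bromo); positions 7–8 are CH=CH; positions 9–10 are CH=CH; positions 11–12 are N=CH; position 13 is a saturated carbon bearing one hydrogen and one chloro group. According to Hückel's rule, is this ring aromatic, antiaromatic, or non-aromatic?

Non-aromatic

The CH(chloro) carbon is saturated: that saturated carbon is sp³ and has no p orbital in the ring π system. Conjugation is not continuous around the ring.
Hückel's rule only applies to fully conjugated rings, so this one is simply non-aromatic.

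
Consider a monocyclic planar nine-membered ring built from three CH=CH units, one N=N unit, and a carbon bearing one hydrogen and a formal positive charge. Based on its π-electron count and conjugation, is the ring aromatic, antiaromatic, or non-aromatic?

Antiaromatic

Check conjugation: the double-bond atoms are sp², each contributing one p electron; each sp² =N– keeps its lone pair in-plane and puts one electron into the π system; the carbocation has an empty p orbital — every position has a p orbital, so the cyclic π system is continuous.
π-electron count: 4 × 2 = 8 from the double-bond units + 0 from the CH(+) atom = 8.
8 is a 4n count (n = 2), so the planar conjugated ring is antiaromatic.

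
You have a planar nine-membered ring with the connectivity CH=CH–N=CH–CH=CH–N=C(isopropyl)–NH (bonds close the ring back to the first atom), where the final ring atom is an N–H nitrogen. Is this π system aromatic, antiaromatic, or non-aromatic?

Check conjugation: the double-bond atoms are sp², each contributing one p electron; each sp² =N– keeps its lone pair in-plane and puts one electron into the π system; the pyrrole-type nitrogen donates its lone pair from the p orbital — every position has a p orbital, so the cyclic π system is continuous.
Tallying contributions gives 4 × 2 = 8 from the double-bond units + 2 from the NH atom = 10.
10 = 4(2) + 2, which satisfies Hückel's 4n+2 rule.

Aromatic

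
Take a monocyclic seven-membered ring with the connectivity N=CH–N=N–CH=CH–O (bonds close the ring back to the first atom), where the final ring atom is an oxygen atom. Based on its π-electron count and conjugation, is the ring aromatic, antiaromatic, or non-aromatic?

All ring atoms are sp² and supply a p orbital to the ring (the double-bond atoms are sp², each contributing one p electron; the doubly-bonded nitrogens are pyridine-type — their lone pairs lie in the ring plane, leaving one electron in the p orbital; the oxygen donates one lone pair from its p orbital); the conjugation is uninterrupted.
Tallying contributions gives 3 × 2 = 6 from the double-bond units + 2 from the O atom = 8.
With 8 = 4·2 π electrons, Hückel's rule classifies the planar ring as antiaromatic.

Antiaromatic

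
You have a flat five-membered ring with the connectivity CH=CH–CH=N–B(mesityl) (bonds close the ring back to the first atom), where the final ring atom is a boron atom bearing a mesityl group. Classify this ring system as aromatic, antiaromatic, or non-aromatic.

Antiaromatic

Check conjugation: every atom in a ring double bond is sp² and brings one electron to the p orbital; each sp² =N– keeps its lone pair in-plane and puts one electron into the π system; the boron has an empty p orbital — every position has a p orbital, so the cyclic π system is continuous.
Counting π electrons: 2 × 2 = 4 from the double-bond units + 0 from the B(mesityl) atom = 4.
4 = 4(1); a planar, fully conjugated 4n system is antiaromatic.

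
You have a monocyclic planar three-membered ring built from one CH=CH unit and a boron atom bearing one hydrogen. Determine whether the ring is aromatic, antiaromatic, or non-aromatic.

Aromatic

The p orbitals form a continuous loop: the double-bond atoms are sp², each contributing one p electron; the boron has an empty p orbital. The ring is fully conjugated.
Adding the contributions, 1 × 2 = 2 from the double-bond unit + 0 from the BH atom = 2.
With 2 π electrons (n = 0), the Hückel 4n+2 condition holds.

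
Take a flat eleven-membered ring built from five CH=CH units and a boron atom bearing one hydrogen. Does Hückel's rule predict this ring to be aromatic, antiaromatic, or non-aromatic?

Check conjugation: every atom in a ring double bond is sp² and brings one electron to the p orbital; the boron has an empty p orbital — every position has a p orbital, so the cyclic π system is continuous.
Tallying contributions gives 5 × 2 = 10 from the double-bond units + 0 from the BH atom = 10.
Since 10 = 4·2 + 2, the ring meets the 4n+2 criterion.

Aromatic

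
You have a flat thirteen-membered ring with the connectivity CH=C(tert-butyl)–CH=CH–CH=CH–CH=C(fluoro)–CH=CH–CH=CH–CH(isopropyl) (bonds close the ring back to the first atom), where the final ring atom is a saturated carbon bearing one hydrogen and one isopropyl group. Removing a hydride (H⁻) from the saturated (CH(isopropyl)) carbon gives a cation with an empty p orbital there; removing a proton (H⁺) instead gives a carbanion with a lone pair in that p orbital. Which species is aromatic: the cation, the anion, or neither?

The anion

Both ions have a continuous loop of p orbitals — each ring atom is sp².
Cation: 6 × 2 + 0 = 12 π electrons → 4(3), antiaromatic.
Anion: 6 × 2 + 2 = 14 π electrons → 4(3)+2, aromatic.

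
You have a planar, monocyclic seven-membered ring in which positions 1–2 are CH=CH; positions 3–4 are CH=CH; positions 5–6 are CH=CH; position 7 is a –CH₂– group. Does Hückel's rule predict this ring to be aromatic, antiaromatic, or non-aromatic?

At the CH2 position, the tetrahedral CH₂ carbon is sp³ and has no p orbital in the ring π system; the ring's p-orbital overlap is broken there.
Without a continuous loop of overlapping p orbitals the Hückel electron count never comes into play.

Non-aromatic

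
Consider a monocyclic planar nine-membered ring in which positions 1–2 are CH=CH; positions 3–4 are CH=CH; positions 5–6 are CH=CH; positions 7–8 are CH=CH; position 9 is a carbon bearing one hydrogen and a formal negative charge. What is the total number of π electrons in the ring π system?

All ring atoms are sp² and supply a p orbital to the ring (each doubly-bonded ring atom is sp² with one p-orbital electron; the carbanion's lone pair occupies the p orbital); the conjugation is uninterrupted.
π-electron count: 4 × 2 = 8 from the double-bond units + 2 from the CH(-) atom = 10.

10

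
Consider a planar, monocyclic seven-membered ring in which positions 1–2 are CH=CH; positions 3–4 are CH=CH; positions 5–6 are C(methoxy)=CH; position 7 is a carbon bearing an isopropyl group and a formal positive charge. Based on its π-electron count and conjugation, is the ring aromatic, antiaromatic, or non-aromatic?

Aromatic

All ring atoms are sp² and supply a p orbital to the ring (every atom in a ring double bond is sp² and brings one electron to the p orbital; the carbocation has an empty p orbital); the conjugation is uninterrupted.
Counting π electrons: 3 × 2 = 6 from the double-bond units + 0 from the C(isopropyl)(+) atom = 6.
That gives a 4n+2 count (6, n = 1).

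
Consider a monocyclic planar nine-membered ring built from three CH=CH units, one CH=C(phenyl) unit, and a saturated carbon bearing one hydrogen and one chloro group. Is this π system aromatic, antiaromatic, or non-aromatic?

Non-aromatic

At the CH(chloro) position, that saturated carbon is sp³ and has no p orbital in the ring π system; the ring's p-orbital overlap is broken there.
Hückel's rule only applies to fully conjugated rings, so this one is simply non-aromatic.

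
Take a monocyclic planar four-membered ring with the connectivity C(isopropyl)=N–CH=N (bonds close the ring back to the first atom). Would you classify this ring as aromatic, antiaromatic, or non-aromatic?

Antiaromatic

All ring atoms are sp² and supply a p orbital to the ring (the double-bond atoms are sp², each contributing one p electron; each =N– nitrogen is pyridine-type (lone pair in the sp² plane, one electron in the p orbital)); the conjugation is uninterrupted.
Tallying contributions gives 2 × 2 = 4 from the 2 double-bond units.
4 is a 4n count (n = 1), so the planar conjugated ring is antiaromatic.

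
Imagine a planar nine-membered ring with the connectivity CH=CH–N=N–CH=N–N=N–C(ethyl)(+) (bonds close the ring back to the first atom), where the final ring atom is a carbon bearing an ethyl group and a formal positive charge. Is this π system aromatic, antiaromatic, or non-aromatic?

Every ring atom contributes a p orbital perpendicular to the ring (the double-bond atoms are sp², each contributing one p electron; the doubly-bonded nitrogens are pyridine-type — their lone pairs lie in the ring plane, leaving one electron in the p orbital; the carbocation has an empty p orbital), so the π system is cyclic and fully conjugated.
π-electron count: 4 × 2 = 8 from the double-bond units + 0 from the C(ethyl)(+) atom = 8.
A 4n π count (8, n = 2) in a planar conjugated ring means antiaromatic.

Antiaromatic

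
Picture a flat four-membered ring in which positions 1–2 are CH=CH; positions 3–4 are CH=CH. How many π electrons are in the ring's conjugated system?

Every ring atom contributes a p orbital perpendicular to the ring (every atom in a ring double bond is sp² and brings one electron to the p orbital), so the π system is cyclic and fully conjugated.
Tallying contributions gives 2 × 2 = 4 from the 2 double-bond units.

4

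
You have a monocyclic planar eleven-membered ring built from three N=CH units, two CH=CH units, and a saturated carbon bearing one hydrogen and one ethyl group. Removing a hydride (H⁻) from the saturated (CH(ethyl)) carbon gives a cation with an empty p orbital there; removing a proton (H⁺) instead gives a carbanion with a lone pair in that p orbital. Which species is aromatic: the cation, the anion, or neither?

The cation

In both ions every ring atom is sp² and contributes a p orbital, so both rings are fully conjugated.
Cation: 5 × 2 + 0 = 10 π electrons → 4(2)+2, aromatic.
Anion: 5 × 2 + 2 = 12 π electrons → 4(3), antiaromatic.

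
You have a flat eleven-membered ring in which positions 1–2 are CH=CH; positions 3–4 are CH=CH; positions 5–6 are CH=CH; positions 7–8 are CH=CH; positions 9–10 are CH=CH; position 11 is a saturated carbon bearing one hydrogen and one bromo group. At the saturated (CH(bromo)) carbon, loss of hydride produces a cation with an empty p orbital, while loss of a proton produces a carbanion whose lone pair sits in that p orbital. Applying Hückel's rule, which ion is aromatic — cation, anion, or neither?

Once that carbon is sp², every ring atom has a p orbital and both ions are fully conjugated.
Cation: 5 × 2 + 0 = 10 π electrons → 4(2)+2, aromatic.
Anion: 5 × 2 + 2 = 12 π electrons → 4(3), antiaromatic.

The cation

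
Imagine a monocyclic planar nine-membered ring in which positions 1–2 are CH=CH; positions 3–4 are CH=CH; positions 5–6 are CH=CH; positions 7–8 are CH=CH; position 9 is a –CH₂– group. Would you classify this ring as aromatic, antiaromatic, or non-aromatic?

The CH2 position has four σ bonds — the tetrahedral CH₂ carbon is sp³ and has no p orbital in the ring π system — so the cyclic conjugation is interrupted.
A ring that is not fully conjugated cannot be aromatic or antiaromatic regardless of its π-electron count.

Non-aromatic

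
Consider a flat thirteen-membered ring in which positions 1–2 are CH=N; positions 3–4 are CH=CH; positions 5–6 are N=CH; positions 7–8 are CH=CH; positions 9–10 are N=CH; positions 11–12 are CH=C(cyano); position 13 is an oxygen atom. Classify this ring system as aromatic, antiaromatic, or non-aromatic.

Aromatic

Every ring atom contributes a p orbital perpendicular to the ring (every atom in a ring double bond is sp² and brings one electron to the p orbital; each =N– nitrogen is pyridine-type (lone pair in the sp² plane, one electron in the p orbital); the oxygen donates one lone pair from its p orbital), so the π system is cyclic and fully conjugated.
Adding the contributions, 6 × 2 = 12 from the double-bond units + 2 from the O atom = 14.
Since 14 = 4·3 + 2, the ring meets the 4n+2 criterion.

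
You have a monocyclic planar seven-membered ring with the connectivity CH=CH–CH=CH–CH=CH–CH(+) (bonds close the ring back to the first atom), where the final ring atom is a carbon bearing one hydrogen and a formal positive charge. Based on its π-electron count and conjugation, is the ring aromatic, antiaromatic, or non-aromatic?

Aromatic

Every ring atom contributes a p orbital perpendicular to the ring (the double-bond atoms are sp², each contributing one p electron; the carbocation has an empty p orbital), so the π system is cyclic and fully conjugated.
Counting π electrons: 3 × 2 = 6 from the double-bond units + 0 from the CH(+) atom = 6.
6 = 4(1) + 2, which satisfies Hückel's 4n+2 rule.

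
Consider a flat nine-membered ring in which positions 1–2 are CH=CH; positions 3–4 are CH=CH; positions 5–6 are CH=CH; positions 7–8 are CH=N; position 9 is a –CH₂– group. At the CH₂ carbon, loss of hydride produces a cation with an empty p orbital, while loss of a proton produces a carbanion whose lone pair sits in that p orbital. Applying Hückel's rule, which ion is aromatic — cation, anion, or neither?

The anion

In both ions every ring atom is sp² and contributes a p orbital, so both rings are fully conjugated.
Cation: 4 × 2 + 0 = 8 π electrons → 4(2), antiaromatic.
Anion: 4 × 2 + 2 = 10 π electrons → 4(2)+2, aromatic.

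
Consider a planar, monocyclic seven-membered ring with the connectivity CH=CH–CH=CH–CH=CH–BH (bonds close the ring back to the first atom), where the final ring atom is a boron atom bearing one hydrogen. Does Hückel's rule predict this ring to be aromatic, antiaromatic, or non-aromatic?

Every ring atom contributes a p orbital perpendicular to the ring (every atom in a ring double bond is sp² and brings one electron to the p orbital; the boron has an empty p orbital), so the π system is cyclic and fully conjugated.
Adding the contributions, 3 × 2 = 6 from the double-bond units + 0 from the BH atom = 6.
6 = 4(1) + 2, which satisfies Hückel's 4n+2 rule.

Aromatic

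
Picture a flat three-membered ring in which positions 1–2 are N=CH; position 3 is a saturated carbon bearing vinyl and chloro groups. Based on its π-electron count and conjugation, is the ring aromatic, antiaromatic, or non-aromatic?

Because that saturated carbon is sp³ and has no p orbital in the ring π system at the C(vinyl)(chloro) position, the π system cannot extend all the way around the ring.
A ring that is not fully conjugated cannot be aromatic or antiaromatic regardless of its π-electron count.

Non-aromatic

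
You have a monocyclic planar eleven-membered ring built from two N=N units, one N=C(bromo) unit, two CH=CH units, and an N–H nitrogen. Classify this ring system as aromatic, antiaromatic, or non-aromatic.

Antiaromatic

Check conjugation: each doubly-bonded ring atom is sp² with one p-orbital electron; each sp² =N– keeps its lone pair in-plane and puts one electron into the π system; the pyrrole-type nitrogen donates its lone pair from the p orbital — every position has a p orbital, so the cyclic π system is continuous.
Adding the contributions, 5 × 2 = 10 from the double-bond units + 2 from the NH atom = 12.
12 is a 4n count (n = 3), so the planar conjugated ring is antiaromatic.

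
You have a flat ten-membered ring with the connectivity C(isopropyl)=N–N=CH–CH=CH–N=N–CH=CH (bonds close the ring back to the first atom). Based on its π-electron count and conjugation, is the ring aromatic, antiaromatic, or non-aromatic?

Aromatic

All ring atoms are sp² and supply a p orbital to the ring (each doubly-bonded ring atom is sp² with one p-orbital electron; the doubly-bonded nitrogens are pyridine-type — their lone pairs lie in the ring plane, leaving one electron in the p orbital); the conjugation is uninterrupted.
Tallying contributions gives 5 × 2 = 10 from the 5 double-bond units.
That gives a 4n+2 count (10, n = 2).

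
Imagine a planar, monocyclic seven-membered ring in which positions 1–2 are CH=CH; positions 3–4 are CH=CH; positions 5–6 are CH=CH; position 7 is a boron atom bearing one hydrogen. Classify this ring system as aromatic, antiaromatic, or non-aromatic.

Aromatic

All ring atoms are sp² and supply a p orbital to the ring (every atom in a ring double bond is sp² and brings one electron to the p orbital; the boron has an empty p orbital); the conjugation is uninterrupted.
Counting π electrons: 3 × 2 = 6 from the double-bond units + 0 from the BH atom = 6.
6 = 4(1) + 2, which satisfies Hückel's 4n+2 rule.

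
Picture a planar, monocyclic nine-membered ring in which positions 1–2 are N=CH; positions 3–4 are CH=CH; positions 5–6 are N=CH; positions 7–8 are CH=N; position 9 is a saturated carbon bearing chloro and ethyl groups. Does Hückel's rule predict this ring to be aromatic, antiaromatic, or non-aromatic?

Non-aromatic

At the C(chloro)(ethyl) position, that saturated carbon is sp³ and has no p orbital in the ring π system; the ring's p-orbital overlap is broken there.
Broken conjugation rules out both aromaticity and antiaromaticity.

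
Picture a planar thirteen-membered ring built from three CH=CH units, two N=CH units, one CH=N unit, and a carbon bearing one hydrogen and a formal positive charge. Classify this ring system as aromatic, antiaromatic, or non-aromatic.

Antiaromatic

The p orbitals form a continuous loop: the double-bond atoms are sp², each contributing one p electron; the doubly-bonded nitrogens are pyridine-type — their lone pairs lie in the ring plane, leaving one electron in the p orbital; the carbocation has an empty p orbital. The ring is fully conjugated.
Counting π electrons: 6 × 2 = 12 from the double-bond units + 0 from the CH(+) atom = 12.
12 is a 4n count (n = 3), so the planar conjugated ring is antiaromatic.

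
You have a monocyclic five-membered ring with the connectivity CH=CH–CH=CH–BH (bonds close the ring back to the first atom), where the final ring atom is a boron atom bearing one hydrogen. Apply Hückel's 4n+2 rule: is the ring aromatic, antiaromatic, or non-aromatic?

Every ring atom contributes a p orbital perpendicular to the ring (the double-bond atoms are sp², each contributing one p electron; the boron has an empty p orbital), so the π system is cyclic and fully conjugated.
Adding the contributions, 2 × 2 = 4 from the double-bond units + 0 from the BH atom = 4.
4 = 4(1); a planar, fully conjugated 4n system is antiaromatic.
This is borole.

Antiaromatic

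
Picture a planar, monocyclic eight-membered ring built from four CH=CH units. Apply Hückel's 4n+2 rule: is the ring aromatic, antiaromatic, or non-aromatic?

Every ring atom contributes a p orbital perpendicular to the ring (every atom in a ring double bond is sp² and brings one electron to the p orbital), so the π system is cyclic and fully conjugated.
Tallying contributions gives 4 × 2 = 8 from the 4 double-bond units.
A 4n π count (8, n = 2) in a planar conjugated ring means antiaromatic.

Antiaromatic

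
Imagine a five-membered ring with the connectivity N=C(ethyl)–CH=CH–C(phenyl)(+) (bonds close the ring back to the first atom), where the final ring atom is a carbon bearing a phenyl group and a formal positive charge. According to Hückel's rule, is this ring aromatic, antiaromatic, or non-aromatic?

Every ring atom contributes a p orbital perpendicular to the ring (the double-bond atoms are sp², each contributing one p electron; each sp² =N– keeps its lone pair in-plane and puts one electron into the π system; the carbocation has an empty p orbital), so the π system is cyclic and fully conjugated.
Adding the contributions, 2 × 2 = 4 from the double-bond units + 0 from the C(phenyl)(+) atom = 4.
A 4n π count (4, n = 1) in a planar conjugated ring means antiaromatic.

Antiaromatic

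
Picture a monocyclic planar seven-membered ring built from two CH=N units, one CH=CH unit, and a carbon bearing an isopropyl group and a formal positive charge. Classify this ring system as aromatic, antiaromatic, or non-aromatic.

The p orbitals form a continuous loop: the double-bond atoms are sp², each contributing one p electron; the doubly-bonded nitrogens are pyridine-type — their lone pairs lie in the ring plane, leaving one electron in the p orbital; the carbocation has an empty p orbital. The ring is fully conjugated.
π-electron count: 3 × 2 = 6 from the double-bond units + 0 from the C(isopropyl)(+) atom = 6.
With 6 π electrons (n = 1), the Hückel 4n+2 condition holds.

Aromatic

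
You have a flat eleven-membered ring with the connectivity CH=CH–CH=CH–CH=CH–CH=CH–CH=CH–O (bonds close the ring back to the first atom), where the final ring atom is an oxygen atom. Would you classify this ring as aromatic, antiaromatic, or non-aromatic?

Every ring atom contributes a p orbital perpendicular to the ring (each doubly-bonded ring atom is sp² with one p-orbital electron; the oxygen donates one lone pair from its p orbital), so the π system is cyclic and fully conjugated.
Tallying contributions gives 5 × 2 = 10 from the double-bond units + 2 from the O atom = 12.
A 4n π count (12, n = 3) in a planar conjugated ring means antiaromatic.

Antiaromatic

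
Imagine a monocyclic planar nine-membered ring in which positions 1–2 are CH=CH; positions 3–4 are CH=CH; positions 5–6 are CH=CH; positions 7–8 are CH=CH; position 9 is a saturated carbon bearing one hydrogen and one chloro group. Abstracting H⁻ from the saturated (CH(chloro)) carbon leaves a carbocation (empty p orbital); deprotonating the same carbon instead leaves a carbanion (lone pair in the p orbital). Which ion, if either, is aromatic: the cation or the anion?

In both ions every ring atom is sp² and contributes a p orbital, so both rings are fully conjugated.
Cation: 4 × 2 + 0 = 8 π electrons → 4(2), antiaromatic.
Anion: 4 × 2 + 2 = 10 π electrons → 4(2)+2, aromatic.

The anion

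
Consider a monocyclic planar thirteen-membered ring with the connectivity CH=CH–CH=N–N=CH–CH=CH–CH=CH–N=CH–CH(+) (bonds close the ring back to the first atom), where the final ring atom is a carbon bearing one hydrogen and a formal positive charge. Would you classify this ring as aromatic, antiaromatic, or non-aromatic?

Antiaromatic

Every ring atom contributes a p orbital perpendicular to the ring (every atom in a ring double bond is sp² and brings one electron to the p orbital; the doubly-bonded nitrogens are pyridine-type — their lone pairs lie in the ring plane, leaving one electron in the p orbital; the carbocation has an empty p orbital), so the π system is cyclic and fully conjugated.
Counting π electrons: 6 × 2 = 12 from the double-bond units + 0 from the CH(+) atom = 12.
With 12 = 4·3 π electrons, Hückel's rule classifies the planar ring as antiaromatic.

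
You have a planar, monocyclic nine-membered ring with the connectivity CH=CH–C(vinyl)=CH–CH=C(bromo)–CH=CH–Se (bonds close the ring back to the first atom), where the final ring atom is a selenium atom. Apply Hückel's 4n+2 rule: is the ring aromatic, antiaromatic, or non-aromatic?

Aromatic

Check conjugation: the double-bond atoms are sp², each contributing one p electron; the selenium donates one lone pair from its p orbital — every position has a p orbital, so the cyclic π system is continuous.
Counting π electrons: 4 × 2 = 8 from the double-bond units + 2 from the Se atom = 10.
10 = 4(2) + 2, which satisfies Hückel's 4n+2 rule.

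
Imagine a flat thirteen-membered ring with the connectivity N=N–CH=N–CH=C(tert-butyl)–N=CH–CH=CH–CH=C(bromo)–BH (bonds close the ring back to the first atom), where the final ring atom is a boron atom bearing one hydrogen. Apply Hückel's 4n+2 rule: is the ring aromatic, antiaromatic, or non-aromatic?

Antiaromatic

The p orbitals form a continuous loop: every atom in a ring double bond is sp² and brings one electron to the p orbital; the doubly-bonded nitrogens are pyridine-type — their lone pairs lie in the ring plane, leaving one electron in the p orbital; the boron has an empty p orbital. The ring is fully conjugated.
Adding the contributions, 6 × 2 = 12 from the double-bond units + 0 from the BH atom = 12.
12 is a 4n count (n = 3), so the planar conjugated ring is antiaromatic.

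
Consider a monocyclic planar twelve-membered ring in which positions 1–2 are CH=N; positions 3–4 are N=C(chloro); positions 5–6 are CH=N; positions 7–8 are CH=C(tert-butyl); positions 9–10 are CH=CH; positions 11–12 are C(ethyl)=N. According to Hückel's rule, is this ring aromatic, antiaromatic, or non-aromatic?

Every ring atom contributes a p orbital perpendicular to the ring (the double-bond atoms are sp², each contributing one p electron; each sp² =N– keeps its lone pair in-plane and puts one electron into the π system), so the π system is cyclic and fully conjugated.
Counting π electrons: 6 × 2 = 12 from the 6 double-bond units.
12 = 4(3); a planar, fully conjugated 4n system is antiaromatic.

Antiaromatic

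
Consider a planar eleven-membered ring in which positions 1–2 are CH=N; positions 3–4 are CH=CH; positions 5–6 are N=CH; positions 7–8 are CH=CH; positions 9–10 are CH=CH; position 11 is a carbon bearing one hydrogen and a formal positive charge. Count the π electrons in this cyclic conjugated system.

10

All ring atoms are sp² and supply a p orbital to the ring (the double-bond atoms are sp², each contributing one p electron; each =N– nitrogen is pyridine-type (lone pair in the sp² plane, one electron in the p orbital); the carbocation has an empty p orbital); the conjugation is uninterrupted.
Adding the contributions, 5 × 2 = 10 from the double-bond units + 0 from the CH(+) atom = 10.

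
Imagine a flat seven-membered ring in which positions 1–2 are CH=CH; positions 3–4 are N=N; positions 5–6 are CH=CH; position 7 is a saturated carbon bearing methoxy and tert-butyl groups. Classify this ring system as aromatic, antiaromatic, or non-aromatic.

Non-aromatic

At the C(methoxy)(tert-butyl) position, that saturated carbon is sp³ and has no p orbital in the ring π system; the ring's p-orbital overlap is broken there.
Broken conjugation rules out both aromaticity and antiaromaticity.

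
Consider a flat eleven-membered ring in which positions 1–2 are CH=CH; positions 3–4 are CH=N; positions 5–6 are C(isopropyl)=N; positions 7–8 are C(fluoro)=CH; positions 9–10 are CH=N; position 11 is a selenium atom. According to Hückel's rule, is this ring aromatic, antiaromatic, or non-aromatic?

Every ring atom contributes a p orbital perpendicular to the ring (every atom in a ring double bond is sp² and brings one electron to the p orbital; each sp² =N– keeps its lone pair in-plane and puts one electron into the π system; the selenium donates one lone pair from its p orbital), so the π system is cyclic and fully conjugated.
Counting π electrons: 5 × 2 = 10 from the double-bond units + 2 from the Se atom = 12.
12 = 4(3); a planar, fully conjugated 4n system is antiaromatic.

Antiaromatic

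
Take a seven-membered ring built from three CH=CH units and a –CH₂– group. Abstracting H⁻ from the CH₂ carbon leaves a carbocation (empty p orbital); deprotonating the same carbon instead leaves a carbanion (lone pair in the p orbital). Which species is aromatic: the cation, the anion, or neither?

In both ions every ring atom is sp² and contributes a p orbital, so both rings are fully conjugated.
Cation: 3 × 2 + 0 = 6 π electrons → 4(1)+2, aromatic.
Anion: 3 × 2 + 2 = 8 π electrons → 4(2), antiaromatic.

The cation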